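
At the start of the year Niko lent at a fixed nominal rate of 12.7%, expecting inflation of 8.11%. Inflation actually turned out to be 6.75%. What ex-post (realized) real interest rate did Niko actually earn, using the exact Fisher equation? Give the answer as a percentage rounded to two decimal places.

5.57%

Ex-post: (1 + 0.1270)/(1 + 0.0675) − 1 = 5.5738%
So the realized real rate is 5.57%.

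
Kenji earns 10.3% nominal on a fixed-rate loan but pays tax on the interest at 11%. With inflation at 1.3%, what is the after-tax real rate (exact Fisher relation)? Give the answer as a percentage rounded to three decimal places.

7.766%

After-tax nominal return = 10.3% × (1 − 0.11) = 9.1670%.
1 + r = 1.09167 / 1.01300 = 1.077660
After-tax real rate = 1.077660 − 1 → 7.766%.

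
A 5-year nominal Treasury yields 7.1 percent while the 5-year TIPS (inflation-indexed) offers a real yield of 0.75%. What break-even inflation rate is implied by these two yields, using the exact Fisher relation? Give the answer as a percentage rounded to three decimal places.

6.303%

(1 + π) = (1 + i)/(1 + r) = 1.07100 / 1.00750 = 1.063027
Break-even inflation = 1.063027 − 1 → 6.303%.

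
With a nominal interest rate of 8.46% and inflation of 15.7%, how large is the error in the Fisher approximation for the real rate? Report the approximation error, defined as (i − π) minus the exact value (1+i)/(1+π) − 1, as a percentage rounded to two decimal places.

Approximate: r ≈ 8.460% − 15.700% = -7.2400%
Exact: (1 + 0.0846)/(1 + 0.1570) − 1 = -6.2576%
Error = -7.2400% − (-6.2576%) = -0.9824% → -0.98%.

-0.98%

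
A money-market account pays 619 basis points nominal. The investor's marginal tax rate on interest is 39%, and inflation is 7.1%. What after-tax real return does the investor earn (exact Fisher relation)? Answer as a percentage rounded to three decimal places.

After-tax nominal return = 6.19% × (1 − 0.39) = 3.7759%.
1 + r = 1.037759 / 1.07100 = 0.968963
After-tax real rate = 0.968963 − 1 → -3.104%.

-3.104%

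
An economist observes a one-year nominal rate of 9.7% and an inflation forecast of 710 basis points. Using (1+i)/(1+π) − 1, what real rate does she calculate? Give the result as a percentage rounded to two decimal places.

2.43%

By the Fisher equation, 1 + r = (1 + i)/(1 + π).
1 + r = 1.09700 / 1.07100 = 1.024276
r = 1.024276 − 1 = 2.4276%, i.e. 2.43%.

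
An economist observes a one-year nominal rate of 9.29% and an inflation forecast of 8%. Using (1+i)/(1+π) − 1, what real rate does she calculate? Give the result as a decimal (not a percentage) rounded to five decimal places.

1 + r = 1.09290 / 1.08000 = 1.011944
r = 1.011944 − 1 = 1.1944%, i.e. 0.01194.

0.01194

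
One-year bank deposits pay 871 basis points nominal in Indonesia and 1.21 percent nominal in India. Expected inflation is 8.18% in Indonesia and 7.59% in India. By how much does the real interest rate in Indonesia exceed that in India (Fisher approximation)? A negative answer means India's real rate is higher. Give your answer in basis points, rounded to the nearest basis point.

Indonesia: 8.71% − 8.18% = 0.530%
India: 1.21% − 7.59% = -6.380%
Differential = 6.910% → 691 basis points.

691 basis points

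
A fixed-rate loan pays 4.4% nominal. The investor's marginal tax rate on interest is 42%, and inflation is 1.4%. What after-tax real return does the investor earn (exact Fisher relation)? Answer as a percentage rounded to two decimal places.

After-tax nominal return = 4.4% × (1 − 0.42) = 2.5520%.
1 + r = 1.02552 / 1.01400 = 1.011361
After-tax real rate = 1.011361 − 1 → 1.14%.

1.14%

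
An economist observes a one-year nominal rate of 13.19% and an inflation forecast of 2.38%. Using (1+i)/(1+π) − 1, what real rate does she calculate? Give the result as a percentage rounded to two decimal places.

10.56%

1 + r = 1.13190 / 1.02380 = 1.105587
r = 1.105587 − 1 = 10.5587%, i.e. 10.56%.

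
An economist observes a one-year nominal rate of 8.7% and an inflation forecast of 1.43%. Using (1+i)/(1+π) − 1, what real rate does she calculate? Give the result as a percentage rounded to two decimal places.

7.17%

1 + r = 1.08700 / 1.01430 = 1.071675
r = 1.071675 − 1 = 7.1675%, i.e. 7.17%.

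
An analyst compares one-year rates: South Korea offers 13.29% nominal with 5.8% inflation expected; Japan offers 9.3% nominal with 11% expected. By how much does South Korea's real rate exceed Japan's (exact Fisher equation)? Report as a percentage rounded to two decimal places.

8.61%

South Korea: (1 + 0.1329)/(1 + 0.0580) − 1 = 7.0794%
Japan: (1 + 0.0930)/(1 + 0.1100) − 1 = -1.5315%
Differential = 7.0794% − (-1.5315%) = 8.6109% → 8.61%.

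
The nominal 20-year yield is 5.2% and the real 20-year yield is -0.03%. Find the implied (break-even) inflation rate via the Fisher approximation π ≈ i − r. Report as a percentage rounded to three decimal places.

5.230%

π ≈ i − r = 5.2% − (-0.03%) → 5.230%.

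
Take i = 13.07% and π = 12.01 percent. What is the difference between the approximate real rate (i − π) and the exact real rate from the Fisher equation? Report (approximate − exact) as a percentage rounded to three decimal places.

0.114%

Approximate: r ≈ 13.070% − 12.010% = 1.0600%
Exact: (1 + 0.1307)/(1 + 0.1201) − 1 = 0.9463%
Error = 1.0600% − 0.9463% = 0.1137% → 0.114%.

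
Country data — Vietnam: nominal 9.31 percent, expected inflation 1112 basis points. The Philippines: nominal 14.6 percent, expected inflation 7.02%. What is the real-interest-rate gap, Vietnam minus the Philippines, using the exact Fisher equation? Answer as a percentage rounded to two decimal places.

-8.71%

Vietnam: (1 + 0.0931)/(1 + 0.1112) − 1 = -1.6289%
The Philippines: (1 + 0.1460)/(1 + 0.0702) − 1 = 7.0828%
Differential = -1.6289% − 7.0828% = -8.7117% → -8.71%.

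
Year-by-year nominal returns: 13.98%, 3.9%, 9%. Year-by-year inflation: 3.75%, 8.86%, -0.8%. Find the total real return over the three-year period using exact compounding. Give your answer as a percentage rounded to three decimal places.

Nominal growth factor = 1.1398 × 1.0390 × 1.0900 = 1.290835
Price-level growth factor = 1.0375 × 1.0886 × 0.9920 = 1.120387
Real growth factor = 1.290835 / 1.120387 = 1.152133
Total real return = 1.152133 − 1 → 15.213%.

15.213%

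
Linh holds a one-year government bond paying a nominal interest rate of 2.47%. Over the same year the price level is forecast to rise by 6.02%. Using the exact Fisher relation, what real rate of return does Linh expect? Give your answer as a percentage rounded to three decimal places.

-3.348%

By the Fisher relation, 1 + r = (1 + i)/(1 + π).
1 + r = 1.02470 / 1.06020 = 0.966516
r = 0.966516 − 1 = -3.3484%, i.e. -3.348%.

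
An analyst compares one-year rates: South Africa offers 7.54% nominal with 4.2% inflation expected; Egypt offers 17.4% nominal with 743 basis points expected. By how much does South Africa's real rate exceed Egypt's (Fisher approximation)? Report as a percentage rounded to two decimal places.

-6.63%

South Africa: 7.54% − 4.2% = 3.340%
Egypt: 17.4% − 7.43% = 9.970%
Differential = -6.630% → -6.63%.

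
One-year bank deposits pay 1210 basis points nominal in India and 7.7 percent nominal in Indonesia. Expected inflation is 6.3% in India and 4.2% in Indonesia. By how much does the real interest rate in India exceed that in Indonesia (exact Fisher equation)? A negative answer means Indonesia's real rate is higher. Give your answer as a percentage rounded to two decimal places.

2.10%

India: (1 + 0.1210)/(1 + 0.0630) − 1 = 5.4563%
Indonesia: (1 + 0.0770)/(1 + 0.0420) − 1 = 3.3589%
Differential = 5.4563% − 3.3589% = 2.0973% → 2.10%.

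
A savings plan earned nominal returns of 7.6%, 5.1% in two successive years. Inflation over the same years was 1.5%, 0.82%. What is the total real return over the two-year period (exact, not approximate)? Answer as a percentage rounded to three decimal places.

Compound the nominal returns: 1.0760 × 1.0510 = 1.130876.
Compound inflation: 1.0150 × 1.0082 = 1.023323.
Deflate: 1.130876 / 1.023323 = 1.105102.
Total real return = 1.105102 − 1 → 10.510%.

10.510%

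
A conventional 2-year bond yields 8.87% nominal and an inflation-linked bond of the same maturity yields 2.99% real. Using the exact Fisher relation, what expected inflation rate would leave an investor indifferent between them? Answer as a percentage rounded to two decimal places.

(1 + π) = (1 + i)/(1 + r) = 1.08870 / 1.02990 = 1.057093
Break-even inflation = 1.057093 − 1 → 5.71%.

5.71%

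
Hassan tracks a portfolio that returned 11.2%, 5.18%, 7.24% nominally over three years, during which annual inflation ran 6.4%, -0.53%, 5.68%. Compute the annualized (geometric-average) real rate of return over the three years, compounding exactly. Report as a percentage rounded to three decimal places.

3.894%

Compound the nominal returns: 1.1120 × 1.0518 × 1.0724 = 1.25428076.
Compound inflation: 1.0640 × 0.9947 × 1.0568 = 1.11847569.
Deflate: 1.25428076 / 1.11847569 = 1.12141977.
Annualized real rate = 1.12141977^(1/3) − 1 = 3.8937% → 3.894%.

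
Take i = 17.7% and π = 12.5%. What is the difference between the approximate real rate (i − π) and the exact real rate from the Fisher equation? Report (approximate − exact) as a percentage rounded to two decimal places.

Approximate: r ≈ 17.700% − 12.500% = 5.2000%
Exact: (1 + 0.1770)/(1 + 0.1250) − 1 = 4.6222%
Error = 5.2000% − 4.6222% = 0.5778% → 0.58%.

0.58%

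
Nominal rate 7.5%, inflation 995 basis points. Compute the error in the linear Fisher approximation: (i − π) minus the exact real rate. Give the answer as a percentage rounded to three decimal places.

-0.222%

Approximate: r ≈ 7.500% − 9.950% = -2.4500%
Exact: (1 + 0.0750)/(1 + 0.0995) − 1 = -2.2283%
Error = -2.4500% − (-2.2283%) = -0.2217% → -0.222%.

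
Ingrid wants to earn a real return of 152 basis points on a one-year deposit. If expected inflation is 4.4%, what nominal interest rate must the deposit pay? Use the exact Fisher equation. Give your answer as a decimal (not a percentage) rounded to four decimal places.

0.0599

(1 + i) = (1 + r)(1 + π) = 1.01520 × 1.04400 = 1.0598688
i = 1.0598688 − 1, so the required nominal rate is 0.0599.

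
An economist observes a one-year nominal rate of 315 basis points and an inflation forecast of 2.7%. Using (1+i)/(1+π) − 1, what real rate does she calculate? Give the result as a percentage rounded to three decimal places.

0.438%

By the Fisher equation, 1 + r = (1 + i)/(1 + π).
1 + r = 1.03150 / 1.02700 = 1.004382
r = 1.004382 − 1 = 0.4382%, i.e. 0.438%.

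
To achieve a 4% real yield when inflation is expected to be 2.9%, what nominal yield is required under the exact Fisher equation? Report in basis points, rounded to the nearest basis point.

702 basis points

(1 + i) = (1 + r)(1 + π) = 1.04000 × 1.02900 = 1.07016
i = 1.07016 − 1, so the required nominal rate is 702 basis points.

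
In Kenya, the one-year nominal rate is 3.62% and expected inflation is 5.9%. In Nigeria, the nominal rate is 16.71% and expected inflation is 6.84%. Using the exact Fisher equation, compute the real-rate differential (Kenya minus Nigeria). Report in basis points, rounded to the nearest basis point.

Kenya: (1 + 0.0362)/(1 + 0.0590) − 1 = -2.1530%
Nigeria: (1 + 0.1671)/(1 + 0.0684) − 1 = 9.2381%
Differential = -2.1530% − 9.2381% = -11.3911% → -1139 basis points.

-1139 basis points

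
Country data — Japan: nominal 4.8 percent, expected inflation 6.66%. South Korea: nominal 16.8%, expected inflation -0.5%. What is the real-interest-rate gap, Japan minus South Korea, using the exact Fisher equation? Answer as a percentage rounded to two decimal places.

Japan: (1 + 0.0480)/(1 + 0.0666) − 1 = -1.7439%
South Korea: (1 + 0.1680)/(1 − 0.0050) − 1 = 17.3869%
Differential = -1.7439% − 17.3869% = -19.1308% → -19.13%.

-19.13%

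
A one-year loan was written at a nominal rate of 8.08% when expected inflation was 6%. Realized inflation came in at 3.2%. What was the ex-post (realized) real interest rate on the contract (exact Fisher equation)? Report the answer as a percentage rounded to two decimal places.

4.73%

Ex-post: (1 + 0.0808)/(1 + 0.0320) − 1 = 4.7287%
So the realized real rate is 4.73%.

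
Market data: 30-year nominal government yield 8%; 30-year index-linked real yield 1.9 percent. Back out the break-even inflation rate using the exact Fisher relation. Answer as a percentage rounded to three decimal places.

(1 + π) = (1 + i)/(1 + r) = 1.08000 / 1.01900 = 1.059863
Break-even inflation = 1.059863 − 1 → 5.986%.

5.986%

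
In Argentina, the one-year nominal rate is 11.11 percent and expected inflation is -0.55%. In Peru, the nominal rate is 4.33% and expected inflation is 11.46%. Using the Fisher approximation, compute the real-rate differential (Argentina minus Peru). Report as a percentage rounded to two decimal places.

Argentina: 11.11% − (-0.55%) = 11.660%
Peru: 4.33% − 11.46% = -7.130%
Differential = 18.790% → 18.79%.

18.79%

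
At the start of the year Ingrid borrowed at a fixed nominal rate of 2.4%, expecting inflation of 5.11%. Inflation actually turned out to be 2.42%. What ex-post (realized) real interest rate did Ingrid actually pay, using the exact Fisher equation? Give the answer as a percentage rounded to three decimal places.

Ex-post: (1 + 0.0240)/(1 + 0.0242) − 1 = -0.01953%
So the realized real rate is -0.020%.

-0.020%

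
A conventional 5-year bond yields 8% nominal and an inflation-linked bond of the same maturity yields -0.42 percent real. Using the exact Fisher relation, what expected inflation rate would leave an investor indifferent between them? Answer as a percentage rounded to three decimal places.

8.456%

(1 + π) = (1 + i)/(1 + r) = 1.08000 / 0.99580 = 1.0845551
Break-even inflation = 1.0845551 − 1 → 8.456%.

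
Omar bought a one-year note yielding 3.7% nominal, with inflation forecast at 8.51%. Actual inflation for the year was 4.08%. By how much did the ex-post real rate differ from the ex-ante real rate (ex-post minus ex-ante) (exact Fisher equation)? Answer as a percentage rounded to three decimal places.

4.068%

Ex-ante: (1 + 0.0370)/(1 + 0.0851) − 1 = -4.4328%
Ex-post: (1 + 0.0370)/(1 + 0.0408) − 1 = -0.3651%
Difference (ex-post − ex-ante) = 4.0677% → 4.068%.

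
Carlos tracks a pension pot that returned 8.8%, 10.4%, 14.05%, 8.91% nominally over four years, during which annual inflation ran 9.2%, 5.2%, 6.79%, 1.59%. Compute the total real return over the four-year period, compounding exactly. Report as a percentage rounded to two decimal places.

Nominal growth factor = 1.0880 × 1.1040 × 1.1405 × 1.0891 = 1.491973
Price-level growth factor = 1.0920 × 1.0520 × 1.0679 × 1.0159 = 1.246292
Real growth factor = 1.491973 / 1.246292 = 1.197129
Total real return = 1.197129 − 1 → 19.71%.

19.71%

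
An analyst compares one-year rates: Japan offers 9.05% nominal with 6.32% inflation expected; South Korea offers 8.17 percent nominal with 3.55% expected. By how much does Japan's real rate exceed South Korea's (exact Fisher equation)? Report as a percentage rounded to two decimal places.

-1.89%

Japan: (1 + 0.0905)/(1 + 0.0632) − 1 = 2.5677%
South Korea: (1 + 0.0817)/(1 + 0.0355) − 1 = 4.4616%
Differential = 2.5677% − 4.4616% = -1.8939% → -1.89%.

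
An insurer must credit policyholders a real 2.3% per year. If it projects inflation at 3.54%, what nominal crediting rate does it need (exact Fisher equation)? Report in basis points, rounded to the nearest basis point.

(1 + i) = (1 + r)(1 + π) = 1.02300 × 1.03540 = 1.0592142
i = 1.0592142 − 1, so the required nominal rate is 592 basis points.

592 basis points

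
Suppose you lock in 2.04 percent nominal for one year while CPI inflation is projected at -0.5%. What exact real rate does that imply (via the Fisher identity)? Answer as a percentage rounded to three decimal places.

2.553%

By the Fisher identity, 1 + r = (1 + i)/(1 + π).
1 + r = 1.02040 / 0.99500 = 1.025528
r = 1.025528 − 1 = 2.5528%, i.e. 2.553%.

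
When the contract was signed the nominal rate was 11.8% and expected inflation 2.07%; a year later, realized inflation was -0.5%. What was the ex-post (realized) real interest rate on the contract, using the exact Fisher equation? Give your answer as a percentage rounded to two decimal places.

12.36%

Ex-post: (1 + 0.1180)/(1 − 0.0050) − 1 = 12.3618%
So the realized real rate is 12.36%.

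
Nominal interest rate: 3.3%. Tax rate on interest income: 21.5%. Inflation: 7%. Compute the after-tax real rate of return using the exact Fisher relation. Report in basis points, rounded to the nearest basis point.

-412 basis points

After-tax nominal return = 3.3% × (1 − 0.215) = 2.5905%.
1 + r = 1.025905 / 1.07000 = 0.958790
After-tax real rate = 0.958790 − 1 → -412 basis points.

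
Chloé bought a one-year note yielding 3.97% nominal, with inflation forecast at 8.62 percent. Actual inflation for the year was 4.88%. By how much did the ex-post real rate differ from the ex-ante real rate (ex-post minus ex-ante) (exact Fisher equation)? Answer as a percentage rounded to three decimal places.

Ex-ante: (1 + 0.0397)/(1 + 0.0862) − 1 = -4.2810%
Ex-post: (1 + 0.0397)/(1 + 0.0488) − 1 = -0.8677%
Difference (ex-post − ex-ante) = 3.4133% → 3.413%.

3.413%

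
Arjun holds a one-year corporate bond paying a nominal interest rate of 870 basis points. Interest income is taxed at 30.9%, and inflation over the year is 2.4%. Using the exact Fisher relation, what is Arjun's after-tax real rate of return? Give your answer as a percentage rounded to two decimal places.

After-tax nominal return = 8.7% × (1 − 0.309) = 6.0117%.
1 + r = 1.060117 / 1.02400 = 1.035271
After-tax real rate = 1.035271 − 1 → 3.53%.

3.53%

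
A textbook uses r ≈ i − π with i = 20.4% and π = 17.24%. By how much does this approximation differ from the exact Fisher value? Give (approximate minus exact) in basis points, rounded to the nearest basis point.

46 basis points

Approximate: r ≈ 20.400% − 17.240% = 3.1600%
Exact: (1 + 0.2040)/(1 + 0.1724) − 1 = 2.6953%
Error = 3.1600% − 2.6953% = 0.4647% → 46 basis points.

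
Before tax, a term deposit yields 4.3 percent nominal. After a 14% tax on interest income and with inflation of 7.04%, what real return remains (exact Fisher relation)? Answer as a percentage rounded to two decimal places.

-3.12%

After-tax nominal return = 4.3% × (1 − 0.14) = 3.6980%.
1 + r = 1.03698 / 1.07040 = 0.968778
After-tax real rate = 0.968778 − 1 → -3.12%.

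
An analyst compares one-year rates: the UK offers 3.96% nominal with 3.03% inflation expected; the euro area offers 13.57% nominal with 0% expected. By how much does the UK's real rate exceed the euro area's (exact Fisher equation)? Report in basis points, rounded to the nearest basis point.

-1267 basis points

The UK: (1 + 0.0396)/(1 + 0.0303) − 1 = 0.9026%
The euro area: (1 + 0.1357)/(1 + 0.0000) − 1 = 13.5700%
Differential = 0.9026% − 13.5700% = -12.6674% → -1267 basis points.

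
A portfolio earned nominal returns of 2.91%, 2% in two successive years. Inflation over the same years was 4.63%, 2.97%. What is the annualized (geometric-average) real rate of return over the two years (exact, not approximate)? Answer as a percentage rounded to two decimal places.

Nominal growth factor = 1.0291 × 1.0200 = 1.04968200
Price-level growth factor = 1.0463 × 1.0297 = 1.07737511
Real growth factor = 1.04968200 / 1.07737511 = 0.97429576
Annualized real rate = 0.97429576^(1/2) − 1 = -1.2936% → -1.29%.

-1.29%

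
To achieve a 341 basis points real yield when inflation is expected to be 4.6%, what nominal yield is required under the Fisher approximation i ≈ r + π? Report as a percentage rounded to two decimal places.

i ≈ r + π = 3.41% + 4.6% = 8.01%.

8.01%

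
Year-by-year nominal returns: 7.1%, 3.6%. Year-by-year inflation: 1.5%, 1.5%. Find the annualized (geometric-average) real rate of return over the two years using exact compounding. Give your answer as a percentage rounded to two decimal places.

Compound the nominal returns: 1.0710 × 1.0360 = 1.10955600.
Compound inflation: 1.0150 × 1.0150 = 1.03022500.
Deflate: 1.10955600 / 1.03022500 = 1.07700357.
Annualized real rate = 1.07700357^(1/2) − 1 = 3.7788% → 3.78%.

3.78%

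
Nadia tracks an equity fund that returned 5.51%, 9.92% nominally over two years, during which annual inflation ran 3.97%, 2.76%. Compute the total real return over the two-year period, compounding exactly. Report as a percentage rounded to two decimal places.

8.55%

Compound the nominal returns: 1.0551 × 1.0992 = 1.159766.
Compound inflation: 1.0397 × 1.0276 = 1.068396.
Deflate: 1.159766 / 1.068396 = 1.085521.
Total real return = 1.085521 − 1 → 8.55%.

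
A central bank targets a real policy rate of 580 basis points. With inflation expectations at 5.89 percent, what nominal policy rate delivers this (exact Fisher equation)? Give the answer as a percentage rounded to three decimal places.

(1 + i) = (1 + r)(1 + π) = 1.05800 × 1.05890 = 1.1203162
i = 1.1203162 − 1, so the required nominal rate is 12.032%.

12.032%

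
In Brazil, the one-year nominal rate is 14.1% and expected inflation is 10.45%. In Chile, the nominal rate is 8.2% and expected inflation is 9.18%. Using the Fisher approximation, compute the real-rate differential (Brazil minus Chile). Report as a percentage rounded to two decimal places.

Brazil: 14.1% − 10.45% = 3.650%
Chile: 8.2% − 9.18% = -0.980%
Differential = 4.630% → 4.63%.

4.63%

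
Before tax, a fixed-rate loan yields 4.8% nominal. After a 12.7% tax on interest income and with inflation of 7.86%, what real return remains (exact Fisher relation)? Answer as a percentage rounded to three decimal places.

-3.402%

After-tax nominal return = 4.8% × (1 − 0.127) = 4.1904%.
1 + r = 1.041904 / 1.07860 = 0.965978
After-tax real rate = 0.965978 − 1 → -3.402%.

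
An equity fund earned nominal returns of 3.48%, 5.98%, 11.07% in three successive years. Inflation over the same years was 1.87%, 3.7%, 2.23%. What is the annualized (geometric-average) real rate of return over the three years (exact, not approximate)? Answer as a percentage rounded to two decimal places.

Nominal growth factor = 1.0348 × 1.0598 × 1.1107 = 1.21808363
Price-level growth factor = 1.0187 × 1.0370 × 1.0223 = 1.07994944
Real growth factor = 1.21808363 / 1.07994944 = 1.12790802
Annualized real rate = 1.12790802^(1/3) − 1 = 4.0937% → 4.09%.

4.09%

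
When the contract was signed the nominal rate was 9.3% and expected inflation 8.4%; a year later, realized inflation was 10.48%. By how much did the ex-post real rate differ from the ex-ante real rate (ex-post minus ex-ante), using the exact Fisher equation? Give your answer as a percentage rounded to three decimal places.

-1.898%

Ex-ante: (1 + 0.0930)/(1 + 0.0840) − 1 = 0.8303%
Ex-post: (1 + 0.0930)/(1 + 0.1048) − 1 = -1.0681%
Difference (ex-post − ex-ante) = -1.8983% → -1.898%.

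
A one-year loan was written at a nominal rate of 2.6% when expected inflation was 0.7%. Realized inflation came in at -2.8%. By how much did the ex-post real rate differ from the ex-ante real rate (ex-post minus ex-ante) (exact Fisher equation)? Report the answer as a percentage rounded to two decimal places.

Ex-ante: (1 + 0.0260)/(1 + 0.0070) − 1 = 1.8868%
Ex-post: (1 + 0.0260)/(1 − 0.0280) − 1 = 5.5556%
Difference (ex-post − ex-ante) = 3.6688% → 3.67%.

3.67%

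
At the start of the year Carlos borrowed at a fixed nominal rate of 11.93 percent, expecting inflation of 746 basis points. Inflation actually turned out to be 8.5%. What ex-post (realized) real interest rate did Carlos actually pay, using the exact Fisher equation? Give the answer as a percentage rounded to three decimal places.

Ex-post: (1 + 0.1193)/(1 + 0.0850) − 1 = 3.1613%
So the realized real rate is 3.161%.

3.161%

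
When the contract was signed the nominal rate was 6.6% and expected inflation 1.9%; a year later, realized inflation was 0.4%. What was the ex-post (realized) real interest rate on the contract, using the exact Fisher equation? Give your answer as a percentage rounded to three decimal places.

Ex-post: (1 + 0.0660)/(1 + 0.0040) − 1 = 6.1753%
So the realized real rate is 6.175%.

6.175%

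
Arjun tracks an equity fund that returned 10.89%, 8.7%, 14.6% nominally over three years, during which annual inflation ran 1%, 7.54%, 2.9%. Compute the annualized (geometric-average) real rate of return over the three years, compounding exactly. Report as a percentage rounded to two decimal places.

7.32%

Nominal growth factor = 1.1089 × 1.0870 × 1.1460 = 1.38135895
Price-level growth factor = 1.0100 × 1.0754 × 1.0290 = 1.11765247
Real growth factor = 1.38135895 / 1.11765247 = 1.23594676
Annualized real rate = 1.23594676^(1/3) − 1 = 7.3165% → 7.32%.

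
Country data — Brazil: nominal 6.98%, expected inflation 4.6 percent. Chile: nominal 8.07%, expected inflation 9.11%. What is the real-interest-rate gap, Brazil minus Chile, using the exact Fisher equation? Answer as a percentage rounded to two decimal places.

3.23%

Brazil: (1 + 0.0698)/(1 + 0.0460) − 1 = 2.2753%
Chile: (1 + 0.0807)/(1 + 0.0911) − 1 = -0.9532%
Differential = 2.2753% − (-0.9532%) = 3.2285% → 3.23%.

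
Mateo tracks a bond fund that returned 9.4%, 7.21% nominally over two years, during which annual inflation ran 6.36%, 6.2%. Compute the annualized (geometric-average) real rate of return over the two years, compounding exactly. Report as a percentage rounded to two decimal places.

1.90%

Compound the nominal returns: 1.0940 × 1.0721 = 1.17287740.
Compound inflation: 1.0636 × 1.0620 = 1.12954320.
Deflate: 1.17287740 / 1.12954320 = 1.03836436.
Annualized real rate = 1.03836436^(1/2) − 1 = 1.9002% → 1.90%.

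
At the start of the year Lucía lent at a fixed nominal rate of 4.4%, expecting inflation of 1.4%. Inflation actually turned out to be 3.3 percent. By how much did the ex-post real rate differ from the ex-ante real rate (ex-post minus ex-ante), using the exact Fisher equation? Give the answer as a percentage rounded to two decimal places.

-1.89%

Ex-ante: (1 + 0.0440)/(1 + 0.0140) − 1 = 2.9586%
Ex-post: (1 + 0.0440)/(1 + 0.0330) − 1 = 1.0649%
Difference (ex-post − ex-ante) = -1.8937% → -1.89%.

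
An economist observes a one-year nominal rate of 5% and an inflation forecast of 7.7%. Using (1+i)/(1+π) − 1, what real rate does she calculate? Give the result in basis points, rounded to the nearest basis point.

1 + r = 1.05000 / 1.07700 = 0.974930
r = 0.974930 − 1 = -2.5070%, i.e. -251 basis points.

-251 basis points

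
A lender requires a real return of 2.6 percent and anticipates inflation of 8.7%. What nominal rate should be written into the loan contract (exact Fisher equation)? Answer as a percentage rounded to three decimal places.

(1 + i) = (1 + r)(1 + π) = 1.02600 × 1.08700 = 1.115262
i = 1.115262 − 1, so the required nominal rate is 11.526%.

11.526%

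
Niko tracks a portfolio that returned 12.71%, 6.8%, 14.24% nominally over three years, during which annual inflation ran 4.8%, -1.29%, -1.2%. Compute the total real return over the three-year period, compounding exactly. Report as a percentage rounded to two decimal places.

34.55%

Compound the nominal returns: 1.1271 × 1.0680 × 1.1424 = 1.375156.
Compound inflation: 1.0480 × 0.9871 × 0.9880 = 1.022067.
Deflate: 1.375156 / 1.022067 = 1.345465.
Total real return = 1.345465 − 1 → 34.55%.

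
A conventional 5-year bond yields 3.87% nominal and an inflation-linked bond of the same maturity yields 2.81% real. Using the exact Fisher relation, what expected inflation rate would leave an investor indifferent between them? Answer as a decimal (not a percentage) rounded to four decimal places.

0.0103

(1 + π) = (1 + i)/(1 + r) = 1.03870 / 1.02810 = 1.010310
Break-even inflation = 1.010310 − 1 → 0.0103.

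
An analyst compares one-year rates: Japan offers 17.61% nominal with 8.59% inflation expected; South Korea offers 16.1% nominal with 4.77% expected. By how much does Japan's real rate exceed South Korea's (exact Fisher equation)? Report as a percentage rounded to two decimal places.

-2.51%

Japan: (1 + 0.1761)/(1 + 0.0859) − 1 = 8.3065%
South Korea: (1 + 0.1610)/(1 + 0.0477) − 1 = 10.8142%
Differential = 8.3065% − 10.8142% = -2.5077% → -2.51%.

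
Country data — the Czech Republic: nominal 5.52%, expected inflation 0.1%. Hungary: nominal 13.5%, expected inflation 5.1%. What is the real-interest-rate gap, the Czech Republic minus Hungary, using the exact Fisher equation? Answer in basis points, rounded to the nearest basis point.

The Czech Republic: (1 + 0.0552)/(1 + 0.0010) − 1 = 5.4146%
Hungary: (1 + 0.1350)/(1 + 0.0510) − 1 = 7.9924%
Differential = 5.4146% − 7.9924% = -2.5778% → -258 basis points.

-258 basis points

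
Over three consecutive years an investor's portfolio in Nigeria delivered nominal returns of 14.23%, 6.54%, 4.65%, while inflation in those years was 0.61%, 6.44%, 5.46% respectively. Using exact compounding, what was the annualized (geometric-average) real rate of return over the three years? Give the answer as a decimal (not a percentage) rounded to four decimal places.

0.0409

Nominal growth factor = 1.1423 × 1.0654 × 1.0465 = 1.27359722
Price-level growth factor = 1.0061 × 1.0644 × 1.0546 = 1.12936359
Real growth factor = 1.27359722 / 1.12936359 = 1.12771231
Annualized real rate = 1.12771231^(1/3) − 1 = 4.0877% → 0.0409.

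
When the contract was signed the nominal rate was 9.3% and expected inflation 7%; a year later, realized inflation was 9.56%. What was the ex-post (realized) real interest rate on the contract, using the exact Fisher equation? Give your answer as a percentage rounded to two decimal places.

Ex-post: (1 + 0.0930)/(1 + 0.0956) − 1 = -0.2373%
So the realized real rate is -0.24%.

-0.24%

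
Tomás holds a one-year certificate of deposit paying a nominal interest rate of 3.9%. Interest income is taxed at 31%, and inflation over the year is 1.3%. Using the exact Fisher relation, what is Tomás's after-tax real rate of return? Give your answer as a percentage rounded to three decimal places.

1.373%

After-tax nominal return = 3.9% × (1 − 0.31) = 2.6910%.
1 + r = 1.02691 / 1.01300 = 1.013731
After-tax real rate = 1.013731 − 1 → 1.373%.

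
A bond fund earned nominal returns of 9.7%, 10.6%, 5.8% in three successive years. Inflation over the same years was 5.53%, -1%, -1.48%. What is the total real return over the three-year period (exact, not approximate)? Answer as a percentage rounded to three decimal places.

Nominal growth factor = 1.0970 × 1.1060 × 1.0580 = 1.283652
Price-level growth factor = 1.0553 × 0.9900 × 0.9852 = 1.029285
Real growth factor = 1.283652 / 1.029285 = 1.247130
Total real return = 1.247130 − 1 → 24.713%.

24.713%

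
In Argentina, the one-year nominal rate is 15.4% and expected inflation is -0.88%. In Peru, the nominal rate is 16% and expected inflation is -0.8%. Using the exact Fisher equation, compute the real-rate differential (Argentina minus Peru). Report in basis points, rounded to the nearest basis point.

Argentina: (1 + 0.1540)/(1 − 0.0088) − 1 = 16.4245%
Peru: (1 + 0.1600)/(1 − 0.0080) − 1 = 16.9355%
Differential = 16.4245% − 16.9355% = -0.5109% → -51 basis points.

-51 basis points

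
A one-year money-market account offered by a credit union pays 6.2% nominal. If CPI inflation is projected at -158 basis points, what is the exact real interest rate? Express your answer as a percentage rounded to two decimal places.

1 + r = 1.06200 / 0.98420 = 1.079049
r = 1.079049 − 1 = 7.9049%, i.e. 7.90%.

7.90%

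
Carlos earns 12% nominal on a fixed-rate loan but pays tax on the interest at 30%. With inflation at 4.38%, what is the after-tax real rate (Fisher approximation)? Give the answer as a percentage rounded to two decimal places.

After-tax nominal return = 12% × (1 − 0.3) = 8.4000%.
r ≈ 8.4000% − 4.38% → 4.02%.

4.02%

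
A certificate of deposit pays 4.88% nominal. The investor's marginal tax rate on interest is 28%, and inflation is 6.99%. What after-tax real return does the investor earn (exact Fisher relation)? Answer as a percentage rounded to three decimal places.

After-tax nominal return = 4.88% × (1 − 0.28) = 3.5136%.
1 + r = 1.035136 / 1.06990 = 0.967507
After-tax real rate = 0.967507 − 1 → -3.249%.

-3.249%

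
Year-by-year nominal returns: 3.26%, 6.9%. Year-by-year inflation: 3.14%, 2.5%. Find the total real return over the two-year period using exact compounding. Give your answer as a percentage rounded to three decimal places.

4.414%

Compound the nominal returns: 1.0326 × 1.0690 = 1.103849.
Compound inflation: 1.0314 × 1.0250 = 1.057185.
Deflate: 1.103849 / 1.057185 = 1.044140.
Total real return = 1.044140 − 1 → 4.414%.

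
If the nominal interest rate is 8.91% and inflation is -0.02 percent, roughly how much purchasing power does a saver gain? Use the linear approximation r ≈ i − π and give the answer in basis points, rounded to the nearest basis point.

893 basis points

r ≈ i − π = 8.91% − (-0.02%) = 893 basis points.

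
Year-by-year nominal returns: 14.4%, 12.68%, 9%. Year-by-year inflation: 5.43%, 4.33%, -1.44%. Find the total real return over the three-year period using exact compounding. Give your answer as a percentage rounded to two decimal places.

29.61%

Nominal growth factor = 1.1440 × 1.1268 × 1.0900 = 1.405075
Price-level growth factor = 1.0543 × 1.0433 × 0.9856 = 1.084112
Real growth factor = 1.405075 / 1.084112 = 1.296060
Total real return = 1.296060 − 1 → 29.61%.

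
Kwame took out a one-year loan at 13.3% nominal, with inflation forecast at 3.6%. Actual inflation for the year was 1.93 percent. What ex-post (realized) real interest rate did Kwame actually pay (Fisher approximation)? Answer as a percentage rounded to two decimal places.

11.37%

Ex-post: 13.3% − 1.93% = 11.370%
So the realized real rate is 11.37%.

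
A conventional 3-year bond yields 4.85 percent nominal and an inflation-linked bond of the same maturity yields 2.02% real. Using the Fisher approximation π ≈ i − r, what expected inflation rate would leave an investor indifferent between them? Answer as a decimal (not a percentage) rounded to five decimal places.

0.02830

π ≈ i − r = 4.85% − 2.02% → 0.02830.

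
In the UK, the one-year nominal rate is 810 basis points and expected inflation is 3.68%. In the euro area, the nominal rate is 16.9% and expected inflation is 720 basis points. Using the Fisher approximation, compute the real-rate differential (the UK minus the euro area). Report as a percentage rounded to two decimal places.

-5.28%

The UK: 8.1% − 3.68% = 4.420%
The euro area: 16.9% − 7.2% = 9.700%
Differential = -5.280% → -5.28%.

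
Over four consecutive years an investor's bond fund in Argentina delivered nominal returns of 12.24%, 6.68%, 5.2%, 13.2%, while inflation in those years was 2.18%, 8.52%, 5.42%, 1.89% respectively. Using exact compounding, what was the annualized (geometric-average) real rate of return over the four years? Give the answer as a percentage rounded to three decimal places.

Compound the nominal returns: 1.1224 × 1.0668 × 1.0520 × 1.1320 = 1.42591235.
Compound inflation: 1.0218 × 1.0852 × 1.0542 × 1.0189 = 1.19105072.
Deflate: 1.42591235 / 1.19105072 = 1.19718860.
Annualized real rate = 1.19718860^(1/4) − 1 = 4.6022% → 4.602%.

4.602%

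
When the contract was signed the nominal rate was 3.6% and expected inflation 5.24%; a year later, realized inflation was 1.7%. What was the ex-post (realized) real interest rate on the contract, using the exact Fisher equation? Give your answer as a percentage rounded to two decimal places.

Ex-post: (1 + 0.0360)/(1 + 0.0170) − 1 = 1.8682%
So the realized real rate is 1.87%.

1.87%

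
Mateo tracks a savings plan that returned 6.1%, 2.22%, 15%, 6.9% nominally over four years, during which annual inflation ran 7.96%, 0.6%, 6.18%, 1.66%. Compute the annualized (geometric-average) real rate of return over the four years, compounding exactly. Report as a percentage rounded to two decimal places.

3.27%

Compound the nominal returns: 1.0610 × 1.0222 × 1.1500 × 1.0690 = 1.33329671.
Compound inflation: 1.0796 × 1.0060 × 1.0618 × 1.0166 = 1.17234027.
Deflate: 1.33329671 / 1.17234027 = 1.13729498.
Annualized real rate = 1.13729498^(1/4) − 1 = 3.2686% → 3.27%.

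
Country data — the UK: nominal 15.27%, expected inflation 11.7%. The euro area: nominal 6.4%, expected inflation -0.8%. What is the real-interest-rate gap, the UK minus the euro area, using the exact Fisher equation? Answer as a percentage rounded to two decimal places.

-4.06%

The UK: (1 + 0.1527)/(1 + 0.1170) − 1 = 3.1961%
The euro area: (1 + 0.0640)/(1 − 0.0080) − 1 = 7.2581%
Differential = 3.1961% − 7.2581% = -4.0620% → -4.06%.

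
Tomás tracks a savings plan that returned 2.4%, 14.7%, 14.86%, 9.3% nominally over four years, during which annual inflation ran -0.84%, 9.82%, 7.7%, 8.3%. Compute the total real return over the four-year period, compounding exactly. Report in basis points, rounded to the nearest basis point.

1609 basis points

Nominal growth factor = 1.0240 × 1.1470 × 1.1486 × 1.0930 = 1.474526
Price-level growth factor = 0.9916 × 1.0982 × 1.0770 × 1.0830 = 1.270171
Real growth factor = 1.474526 / 1.270171 = 1.160888
Total real return = 1.160888 − 1 → 1609 basis points.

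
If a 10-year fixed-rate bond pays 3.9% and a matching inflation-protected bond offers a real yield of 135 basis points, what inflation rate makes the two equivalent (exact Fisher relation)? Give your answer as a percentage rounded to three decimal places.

2.516%

(1 + π) = (1 + i)/(1 + r) = 1.03900 / 1.01350 = 1.025160
Break-even inflation = 1.025160 − 1 → 2.516%.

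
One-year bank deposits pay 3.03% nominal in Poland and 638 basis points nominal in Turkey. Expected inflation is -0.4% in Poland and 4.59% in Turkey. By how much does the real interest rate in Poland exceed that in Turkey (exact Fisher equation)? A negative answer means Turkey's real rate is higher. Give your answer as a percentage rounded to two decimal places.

1.73%

Poland: (1 + 0.0303)/(1 − 0.0040) − 1 = 3.4438%
Turkey: (1 + 0.0638)/(1 + 0.0459) − 1 = 1.7114%
Differential = 3.4438% − 1.7114% = 1.7323% → 1.73%.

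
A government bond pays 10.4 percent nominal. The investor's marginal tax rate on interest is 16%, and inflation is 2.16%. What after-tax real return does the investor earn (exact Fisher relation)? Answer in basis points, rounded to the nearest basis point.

After-tax nominal return = 10.4% × (1 − 0.16) = 8.7360%.
1 + r = 1.08736 / 1.02160 = 1.064370
After-tax real rate = 1.064370 − 1 → 644 basis points.

644 basis points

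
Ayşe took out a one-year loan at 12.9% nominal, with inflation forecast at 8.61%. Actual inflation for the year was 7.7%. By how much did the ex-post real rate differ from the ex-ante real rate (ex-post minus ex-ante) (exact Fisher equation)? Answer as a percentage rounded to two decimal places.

Ex-ante: (1 + 0.1290)/(1 + 0.0861) − 1 = 3.9499%
Ex-post: (1 + 0.1290)/(1 + 0.0770) − 1 = 4.8282%
Difference (ex-post − ex-ante) = 0.8783% → 0.88%.

0.88%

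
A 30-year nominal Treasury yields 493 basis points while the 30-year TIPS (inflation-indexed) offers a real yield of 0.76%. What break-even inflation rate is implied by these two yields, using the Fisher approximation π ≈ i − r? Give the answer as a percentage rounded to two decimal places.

π ≈ i − r = 4.93% − 0.76% → 4.17%.

4.17%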